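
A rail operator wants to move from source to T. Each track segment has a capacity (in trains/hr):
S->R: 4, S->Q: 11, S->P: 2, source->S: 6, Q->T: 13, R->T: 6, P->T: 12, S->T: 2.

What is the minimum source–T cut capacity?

Max flow = 6 (via 2 augmenting paths).
In the residual at optimum, the set reachable from source is {source}.
Cut edges: source->S (cap 6). Sum = 6.

6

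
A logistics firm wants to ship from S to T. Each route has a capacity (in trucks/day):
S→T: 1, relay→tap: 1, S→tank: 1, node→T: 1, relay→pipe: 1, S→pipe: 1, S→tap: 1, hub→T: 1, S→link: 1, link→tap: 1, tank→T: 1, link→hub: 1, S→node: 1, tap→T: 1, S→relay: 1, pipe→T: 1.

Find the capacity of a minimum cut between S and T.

6

Max flow = 6 (via 6 augmenting paths).
In the residual at optimum, the set reachable from S is {S, pipe, relay, tap}.
Cut edges: S→tank (cap 1), S→link (cap 1), S→node (cap 1), S→T (cap 1), tap→T (cap 1), pipe→T (cap 1). Sum = 6.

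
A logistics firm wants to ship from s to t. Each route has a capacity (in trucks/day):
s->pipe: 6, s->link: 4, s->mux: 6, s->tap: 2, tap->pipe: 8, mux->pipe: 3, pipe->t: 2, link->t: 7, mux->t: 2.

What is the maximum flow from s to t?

Augment s->mux->t: bottleneck 2. Total 2.
Augment s->pipe->t: bottleneck 2. Total 4.
Augment s->link->t: bottleneck 4. Total 8.
No augmenting path remains in the residual graph.

8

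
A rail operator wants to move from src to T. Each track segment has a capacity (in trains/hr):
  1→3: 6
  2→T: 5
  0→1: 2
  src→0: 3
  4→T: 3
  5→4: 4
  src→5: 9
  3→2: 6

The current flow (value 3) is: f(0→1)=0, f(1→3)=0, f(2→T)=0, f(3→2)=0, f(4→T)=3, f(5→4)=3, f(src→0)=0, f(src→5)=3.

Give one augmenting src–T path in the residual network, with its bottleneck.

Residual along src→0→1→3→2→T: src→0: 3, 0→1: 2, 1→3: 6, 3→2: 6, 2→T: 5.
Bottleneck = min = 2.

src→0→1→3→2→T, bottleneck 2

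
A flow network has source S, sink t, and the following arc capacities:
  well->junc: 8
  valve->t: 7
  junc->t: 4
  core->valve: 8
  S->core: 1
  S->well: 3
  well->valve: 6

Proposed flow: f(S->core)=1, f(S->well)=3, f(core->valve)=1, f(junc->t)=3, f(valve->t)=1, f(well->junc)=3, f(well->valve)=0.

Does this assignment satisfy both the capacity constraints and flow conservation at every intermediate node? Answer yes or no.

Yes

Every edge has 0 ≤ f(e) ≤ cap(e).
At each intermediate node, inflow equals outflow.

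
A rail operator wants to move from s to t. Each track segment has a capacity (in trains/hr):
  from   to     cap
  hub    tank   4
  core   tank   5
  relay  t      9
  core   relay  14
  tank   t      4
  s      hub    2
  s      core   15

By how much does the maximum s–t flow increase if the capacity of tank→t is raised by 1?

1

Original max flow = 13.
After raising cap(tank→t), augmenting paths through that edge carry 1 more unit.
New max flow = 14. Increase = 1.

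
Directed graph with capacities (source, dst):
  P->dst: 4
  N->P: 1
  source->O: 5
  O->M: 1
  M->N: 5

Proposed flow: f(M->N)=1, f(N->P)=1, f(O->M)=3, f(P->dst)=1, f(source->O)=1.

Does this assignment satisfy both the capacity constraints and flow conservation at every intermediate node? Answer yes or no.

Capacity violated on O->M: flow 3 > capacity 1.

No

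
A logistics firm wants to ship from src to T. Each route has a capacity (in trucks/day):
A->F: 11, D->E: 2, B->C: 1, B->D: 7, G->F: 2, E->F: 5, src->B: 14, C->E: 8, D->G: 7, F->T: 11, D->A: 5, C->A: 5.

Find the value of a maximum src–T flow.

8

Augment src->B->C->A->F->T: bottleneck 1. Total 1.
Augment src->B->D->G->F->T: bottleneck 2. Total 3.
Augment src->B->D->E->F->T: bottleneck 2. Total 5.
Augment src->B->D->A->F->T: bottleneck 3. Total 8.
No augmenting path remains in the residual graph.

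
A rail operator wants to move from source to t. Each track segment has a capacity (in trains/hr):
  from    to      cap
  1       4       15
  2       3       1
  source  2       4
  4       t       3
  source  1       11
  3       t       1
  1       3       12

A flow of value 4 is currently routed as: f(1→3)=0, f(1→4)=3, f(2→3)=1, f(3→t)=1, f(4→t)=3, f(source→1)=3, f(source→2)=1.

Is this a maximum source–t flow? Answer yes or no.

Yes

Residual reachable from source: {1, 2, 3, 4, source}; t is not reachable.
Saturated cut: 3→t, 4→t with total capacity 4 = current flow value. Flow is maximum.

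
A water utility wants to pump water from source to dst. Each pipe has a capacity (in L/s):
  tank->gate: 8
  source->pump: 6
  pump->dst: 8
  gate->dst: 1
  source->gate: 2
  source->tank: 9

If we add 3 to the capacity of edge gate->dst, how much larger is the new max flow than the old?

3

Original max flow = 7.
After raising cap(gate->dst), augmenting paths through that edge carry 3 more units.
New max flow = 10. Increase = 3.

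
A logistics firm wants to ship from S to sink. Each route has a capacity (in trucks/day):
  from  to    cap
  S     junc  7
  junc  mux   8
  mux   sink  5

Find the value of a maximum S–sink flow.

5

Augment S->junc->mux->sink: bottleneck 5. Total 5.
No augmenting path remains in the residual graph.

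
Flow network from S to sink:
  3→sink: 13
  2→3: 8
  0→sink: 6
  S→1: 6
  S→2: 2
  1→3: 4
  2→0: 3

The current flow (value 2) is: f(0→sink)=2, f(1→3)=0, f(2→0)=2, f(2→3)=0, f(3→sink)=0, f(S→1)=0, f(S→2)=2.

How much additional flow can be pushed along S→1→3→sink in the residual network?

4

Residual capacities along the path: S→1: 6, 1→3: 4, 3→sink: 13.
Minimum is 4.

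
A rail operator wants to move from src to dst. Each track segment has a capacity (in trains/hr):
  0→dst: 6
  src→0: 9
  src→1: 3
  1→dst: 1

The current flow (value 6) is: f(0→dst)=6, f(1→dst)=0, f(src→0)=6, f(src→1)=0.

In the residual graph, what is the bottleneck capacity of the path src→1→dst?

Residual capacities along the path: src→1: 3, 1→dst: 1.
Minimum is 1.

1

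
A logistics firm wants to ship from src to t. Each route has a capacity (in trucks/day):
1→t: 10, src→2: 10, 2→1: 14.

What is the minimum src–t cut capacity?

10

Max flow = 10 (via 1 augmenting path).
In the residual at optimum, the set reachable from src is {src}.
Cut edges: src→2 (cap 10). Sum = 10.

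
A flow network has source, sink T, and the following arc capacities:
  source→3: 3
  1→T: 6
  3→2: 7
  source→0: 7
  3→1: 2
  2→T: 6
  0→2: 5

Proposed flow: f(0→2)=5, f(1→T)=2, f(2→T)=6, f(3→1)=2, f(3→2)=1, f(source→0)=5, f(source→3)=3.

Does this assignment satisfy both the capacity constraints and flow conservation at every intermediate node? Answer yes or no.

Yes

Every edge has 0 ≤ f(e) ≤ cap(e).
At each intermediate node, inflow equals outflow.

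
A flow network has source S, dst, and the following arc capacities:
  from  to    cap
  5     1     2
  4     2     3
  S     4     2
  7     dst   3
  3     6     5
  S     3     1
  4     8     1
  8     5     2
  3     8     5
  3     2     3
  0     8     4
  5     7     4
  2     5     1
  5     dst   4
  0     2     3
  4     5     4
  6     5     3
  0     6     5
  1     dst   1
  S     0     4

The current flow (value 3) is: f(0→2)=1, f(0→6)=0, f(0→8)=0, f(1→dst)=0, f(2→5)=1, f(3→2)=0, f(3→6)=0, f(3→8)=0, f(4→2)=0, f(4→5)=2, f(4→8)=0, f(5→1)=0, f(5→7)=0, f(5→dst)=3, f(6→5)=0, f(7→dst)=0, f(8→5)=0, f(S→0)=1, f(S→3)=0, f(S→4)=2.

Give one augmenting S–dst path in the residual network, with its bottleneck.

Residual along S→0→8→5→dst: S→0: 3, 0→8: 4, 8→5: 2, 5→dst: 1.
Bottleneck = min = 1.

S→0→8→5→dst, bottleneck 1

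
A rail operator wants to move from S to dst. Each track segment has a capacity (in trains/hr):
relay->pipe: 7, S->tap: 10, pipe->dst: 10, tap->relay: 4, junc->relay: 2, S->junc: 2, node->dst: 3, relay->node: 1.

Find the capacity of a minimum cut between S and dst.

6

Max flow = 6 (via 3 augmenting paths).
In the residual at optimum, the set reachable from S is {S, tap}.
Cut edges: S->junc (cap 2), tap->relay (cap 4). Sum = 6.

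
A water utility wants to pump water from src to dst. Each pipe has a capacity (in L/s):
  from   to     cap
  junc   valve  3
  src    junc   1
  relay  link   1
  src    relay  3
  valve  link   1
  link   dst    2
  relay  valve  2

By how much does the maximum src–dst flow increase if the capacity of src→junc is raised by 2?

Original max flow = 2.
Edge src→junc does not cross the min cut (source side {junc, relay, src, valve}), so extra capacity there cannot help.
New max flow = 2. Increase = 0.

0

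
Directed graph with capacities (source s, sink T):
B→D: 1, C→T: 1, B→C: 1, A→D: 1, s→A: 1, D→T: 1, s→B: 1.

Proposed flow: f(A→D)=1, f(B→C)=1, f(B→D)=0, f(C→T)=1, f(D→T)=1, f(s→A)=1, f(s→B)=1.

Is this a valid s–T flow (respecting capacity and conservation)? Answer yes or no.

Every edge has 0 ≤ f(e) ≤ cap(e).
At each intermediate node, inflow equals outflow.

Yes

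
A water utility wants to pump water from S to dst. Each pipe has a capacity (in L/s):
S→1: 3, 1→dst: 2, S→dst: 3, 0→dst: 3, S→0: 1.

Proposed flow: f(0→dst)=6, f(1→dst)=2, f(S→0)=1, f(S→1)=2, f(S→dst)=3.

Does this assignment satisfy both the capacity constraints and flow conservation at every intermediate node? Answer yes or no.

Capacity violated on 0→dst: flow 6 > capacity 3.

No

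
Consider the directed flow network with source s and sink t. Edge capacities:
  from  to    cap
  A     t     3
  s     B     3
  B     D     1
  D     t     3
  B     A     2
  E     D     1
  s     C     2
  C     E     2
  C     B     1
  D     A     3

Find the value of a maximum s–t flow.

Augment s→B→D→t: bottleneck 1. Total 1.
Augment s→B→A→t: bottleneck 2. Total 3.
Augment s→C→E→D→t: bottleneck 1. Total 4.
No augmenting path remains in the residual graph.

4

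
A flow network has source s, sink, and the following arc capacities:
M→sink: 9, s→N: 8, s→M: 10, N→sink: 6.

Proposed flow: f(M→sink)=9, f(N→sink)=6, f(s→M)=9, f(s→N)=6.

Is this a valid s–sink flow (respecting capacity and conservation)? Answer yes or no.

Every edge has 0 ≤ f(e) ≤ cap(e).
At each intermediate node, inflow equals outflow.

Yes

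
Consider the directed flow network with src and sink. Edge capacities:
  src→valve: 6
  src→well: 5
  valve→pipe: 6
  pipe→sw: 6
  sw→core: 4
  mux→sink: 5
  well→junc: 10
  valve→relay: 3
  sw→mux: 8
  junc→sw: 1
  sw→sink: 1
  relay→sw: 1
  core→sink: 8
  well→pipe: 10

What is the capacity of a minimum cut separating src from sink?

Max flow = 8 (via 5 augmenting paths).
In the residual at optimum, the set reachable from src is {junc, pipe, relay, src, valve, well}.
Cut edges: pipe→sw (cap 6), relay→sw (cap 1), junc→sw (cap 1). Sum = 8.

8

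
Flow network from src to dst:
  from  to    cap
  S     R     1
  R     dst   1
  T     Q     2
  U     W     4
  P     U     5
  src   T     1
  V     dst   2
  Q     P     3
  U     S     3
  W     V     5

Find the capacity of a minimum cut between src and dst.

Max flow = 1 (via 1 augmenting path).
In the residual at optimum, the set reachable from src is {src}.
Cut edges: src→T (cap 1). Sum = 1.

1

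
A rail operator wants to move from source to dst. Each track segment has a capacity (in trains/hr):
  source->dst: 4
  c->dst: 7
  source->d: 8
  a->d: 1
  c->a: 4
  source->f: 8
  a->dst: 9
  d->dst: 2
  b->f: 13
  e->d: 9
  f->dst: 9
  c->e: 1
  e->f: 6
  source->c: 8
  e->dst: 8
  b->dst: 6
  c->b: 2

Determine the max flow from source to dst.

22

Augment source->dst: bottleneck 4. Total 4.
Augment source->c->dst: bottleneck 7. Total 11.
Augment source->d->dst: bottleneck 2. Total 13.
Augment source->f->dst: bottleneck 8. Total 21.
Augment source->c->b->dst: bottleneck 1. Total 22.
No augmenting path remains in the residual graph.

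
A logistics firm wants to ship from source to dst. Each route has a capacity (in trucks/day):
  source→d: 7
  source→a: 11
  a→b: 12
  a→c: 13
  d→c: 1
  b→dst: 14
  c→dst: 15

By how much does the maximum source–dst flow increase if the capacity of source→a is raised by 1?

1

Original max flow = 12.
After raising cap(source→a), augmenting paths through that edge carry 1 more unit.
New max flow = 13. Increase = 1.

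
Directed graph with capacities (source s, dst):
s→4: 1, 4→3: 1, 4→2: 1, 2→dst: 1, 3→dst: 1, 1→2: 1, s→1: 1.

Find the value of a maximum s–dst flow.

2

Augment s→4→3→dst: bottleneck 1. Total 1.
Augment s→1→2→dst: bottleneck 1. Total 2.
No augmenting path remains in the residual graph.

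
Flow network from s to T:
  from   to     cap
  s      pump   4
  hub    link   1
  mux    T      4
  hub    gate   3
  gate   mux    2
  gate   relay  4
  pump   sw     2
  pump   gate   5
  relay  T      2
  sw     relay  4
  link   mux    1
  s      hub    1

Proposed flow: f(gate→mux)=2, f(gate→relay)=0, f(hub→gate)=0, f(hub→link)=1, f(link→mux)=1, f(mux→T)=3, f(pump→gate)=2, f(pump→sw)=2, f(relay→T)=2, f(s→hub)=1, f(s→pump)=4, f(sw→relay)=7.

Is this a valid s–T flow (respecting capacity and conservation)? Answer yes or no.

Capacity violated on sw→relay: flow 7 > capacity 4.

No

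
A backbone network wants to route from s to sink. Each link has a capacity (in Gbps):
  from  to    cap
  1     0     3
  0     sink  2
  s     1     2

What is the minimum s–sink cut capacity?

2

Max flow = 2 (via 1 augmenting path).
In the residual at optimum, the set reachable from s is {s}.
Cut edges: s→1 (cap 2). Sum = 2.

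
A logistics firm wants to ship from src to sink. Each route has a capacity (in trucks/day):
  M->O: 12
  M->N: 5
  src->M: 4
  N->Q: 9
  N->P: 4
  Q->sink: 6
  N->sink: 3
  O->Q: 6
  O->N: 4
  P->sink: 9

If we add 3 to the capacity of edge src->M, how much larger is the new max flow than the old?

Original max flow = 4.
After raising cap(src->M), augmenting paths through that edge carry 3 more units.
New max flow = 7. Increase = 3.

3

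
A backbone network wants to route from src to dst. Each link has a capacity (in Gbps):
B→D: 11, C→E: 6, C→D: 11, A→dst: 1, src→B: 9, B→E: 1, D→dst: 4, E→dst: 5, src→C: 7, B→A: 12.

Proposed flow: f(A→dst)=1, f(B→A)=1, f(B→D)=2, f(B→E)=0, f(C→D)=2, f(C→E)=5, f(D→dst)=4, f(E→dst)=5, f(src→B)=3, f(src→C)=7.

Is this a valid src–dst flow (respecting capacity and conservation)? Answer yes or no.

Every edge has 0 ≤ f(e) ≤ cap(e).
At each intermediate node, inflow equals outflow.

Yes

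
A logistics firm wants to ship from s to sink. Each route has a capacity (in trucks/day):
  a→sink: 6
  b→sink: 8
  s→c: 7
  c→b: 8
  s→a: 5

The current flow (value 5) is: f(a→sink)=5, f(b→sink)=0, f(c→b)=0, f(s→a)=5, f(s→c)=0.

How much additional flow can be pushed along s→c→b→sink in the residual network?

7

Residual capacities along the path: s→c: 7, c→b: 8, b→sink: 8.
Minimum is 7.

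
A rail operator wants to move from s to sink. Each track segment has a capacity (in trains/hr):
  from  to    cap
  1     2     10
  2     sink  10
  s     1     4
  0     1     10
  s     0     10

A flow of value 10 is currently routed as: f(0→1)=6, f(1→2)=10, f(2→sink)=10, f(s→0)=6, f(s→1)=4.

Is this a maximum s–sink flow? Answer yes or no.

Residual reachable from s: {0, 1, s}; sink is not reachable.
Saturated cut: 1→2 with total capacity 10 = current flow value. Flow is maximum.

Yes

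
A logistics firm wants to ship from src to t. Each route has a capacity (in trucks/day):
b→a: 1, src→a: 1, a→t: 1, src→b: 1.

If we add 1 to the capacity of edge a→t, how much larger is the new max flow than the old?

1

Original max flow = 1.
After raising cap(a→t), augmenting paths through that edge carry 1 more unit.
New max flow = 2. Increase = 1.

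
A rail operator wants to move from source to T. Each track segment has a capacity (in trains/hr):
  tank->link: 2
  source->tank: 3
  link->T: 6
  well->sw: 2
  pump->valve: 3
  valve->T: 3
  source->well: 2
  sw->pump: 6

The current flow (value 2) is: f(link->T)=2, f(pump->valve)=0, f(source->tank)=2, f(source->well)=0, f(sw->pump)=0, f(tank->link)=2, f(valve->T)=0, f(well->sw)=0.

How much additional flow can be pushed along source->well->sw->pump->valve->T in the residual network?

2

Residual capacities along the path: source->well: 2, well->sw: 2, sw->pump: 6, pump->valve: 3, valve->T: 3.
Minimum is 2.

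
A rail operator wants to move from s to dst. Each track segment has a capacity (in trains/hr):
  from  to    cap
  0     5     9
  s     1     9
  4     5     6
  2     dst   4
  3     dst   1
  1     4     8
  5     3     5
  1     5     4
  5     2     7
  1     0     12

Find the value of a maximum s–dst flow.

Augment s→1→5→2→dst: bottleneck 4. Total 4.
Augment s→1→0→5→3→dst: bottleneck 1. Total 5.
No augmenting path remains in the residual graph.

5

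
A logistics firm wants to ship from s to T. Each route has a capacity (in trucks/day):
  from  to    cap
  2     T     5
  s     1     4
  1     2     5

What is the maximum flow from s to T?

4

Augment s→1→2→T: bottleneck 4. Total 4.
No augmenting path remains in the residual graph.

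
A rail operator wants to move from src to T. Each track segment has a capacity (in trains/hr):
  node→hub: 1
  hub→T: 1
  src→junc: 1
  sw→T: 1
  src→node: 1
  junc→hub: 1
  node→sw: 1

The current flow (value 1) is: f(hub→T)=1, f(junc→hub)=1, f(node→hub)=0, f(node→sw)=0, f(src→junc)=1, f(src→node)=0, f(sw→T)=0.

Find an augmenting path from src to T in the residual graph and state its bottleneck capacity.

src→node→sw→T, bottleneck 1

Residual along src→node→sw→T: src→node: 1, node→sw: 1, sw→T: 1.
Bottleneck = min = 1.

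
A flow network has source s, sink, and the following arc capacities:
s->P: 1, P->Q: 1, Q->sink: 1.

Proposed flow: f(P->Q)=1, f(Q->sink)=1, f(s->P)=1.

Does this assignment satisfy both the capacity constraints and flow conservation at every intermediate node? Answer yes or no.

Every edge has 0 ≤ f(e) ≤ cap(e).
At each intermediate node, inflow equals outflow.

Yes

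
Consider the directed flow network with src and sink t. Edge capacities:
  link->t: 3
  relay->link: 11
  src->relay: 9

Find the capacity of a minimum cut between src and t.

3

Max flow = 3 (via 1 augmenting path).
In the residual at optimum, the set reachable from src is {link, relay, src}.
Cut edges: link->t (cap 3). Sum = 3.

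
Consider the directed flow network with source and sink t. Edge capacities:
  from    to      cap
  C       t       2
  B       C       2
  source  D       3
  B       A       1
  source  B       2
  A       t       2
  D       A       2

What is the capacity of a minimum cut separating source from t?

4

Max flow = 4 (via 2 augmenting paths).
In the residual at optimum, the set reachable from source is {D, source}.
Cut edges: source->B (cap 2), D->A (cap 2). Sum = 4.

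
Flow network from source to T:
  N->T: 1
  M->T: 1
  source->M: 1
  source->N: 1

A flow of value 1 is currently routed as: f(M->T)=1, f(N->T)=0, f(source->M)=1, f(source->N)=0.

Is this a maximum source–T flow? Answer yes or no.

Residual path source->N->T has bottleneck 1 > 0.
Pushing 1 along it raises the flow to 2, so the given flow is not maximum.

No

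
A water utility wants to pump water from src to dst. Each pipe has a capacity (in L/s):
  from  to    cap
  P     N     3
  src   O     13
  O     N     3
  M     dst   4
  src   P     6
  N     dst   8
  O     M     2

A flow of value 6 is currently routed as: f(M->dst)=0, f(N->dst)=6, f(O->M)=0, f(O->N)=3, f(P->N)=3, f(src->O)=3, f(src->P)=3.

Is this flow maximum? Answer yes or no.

Residual path src->O->M->dst has bottleneck 2 > 0.
Pushing 2 along it raises the flow to 8, so the given flow is not maximum.

No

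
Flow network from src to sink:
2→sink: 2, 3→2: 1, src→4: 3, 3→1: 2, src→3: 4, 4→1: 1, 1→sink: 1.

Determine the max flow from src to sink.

Augment src→3→2→sink: bottleneck 1. Total 1.
Augment src→3→1→sink: bottleneck 1. Total 2.
No augmenting path remains in the residual graph.

2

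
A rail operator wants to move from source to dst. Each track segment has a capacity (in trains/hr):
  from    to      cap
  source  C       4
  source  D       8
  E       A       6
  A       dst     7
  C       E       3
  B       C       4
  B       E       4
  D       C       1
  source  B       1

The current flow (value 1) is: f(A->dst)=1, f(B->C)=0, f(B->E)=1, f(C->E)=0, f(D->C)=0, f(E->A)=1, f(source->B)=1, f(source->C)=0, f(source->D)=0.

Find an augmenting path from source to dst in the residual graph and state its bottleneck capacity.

source->C->E->A->dst, bottleneck 3

Residual along source->C->E->A->dst: source->C: 4, C->E: 3, E->A: 5, A->dst: 6.
Bottleneck = min = 3.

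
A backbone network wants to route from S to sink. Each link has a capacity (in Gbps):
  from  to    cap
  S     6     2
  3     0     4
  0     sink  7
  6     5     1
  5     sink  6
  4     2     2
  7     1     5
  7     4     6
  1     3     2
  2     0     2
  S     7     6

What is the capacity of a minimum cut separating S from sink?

Max flow = 5 (via 3 augmenting paths).
In the residual at optimum, the set reachable from S is {1, 4, 6, 7, S}.
Cut edges: 1→3 (cap 2), 4→2 (cap 2), 6→5 (cap 1). Sum = 5.

5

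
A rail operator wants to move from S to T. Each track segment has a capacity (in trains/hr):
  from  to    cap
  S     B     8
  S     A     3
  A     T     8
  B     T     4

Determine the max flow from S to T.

Augment S→B→T: bottleneck 4. Total 4.
Augment S→A→T: bottleneck 3. Total 7.
No augmenting path remains in the residual graph.

7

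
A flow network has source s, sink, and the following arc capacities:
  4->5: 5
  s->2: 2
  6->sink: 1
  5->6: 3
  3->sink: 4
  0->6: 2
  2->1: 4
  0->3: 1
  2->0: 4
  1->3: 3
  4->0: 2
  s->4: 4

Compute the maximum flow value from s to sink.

Augment s->2->1->3->sink: bottleneck 2. Total 2.
Augment s->4->0->3->sink: bottleneck 1. Total 3.
Augment s->4->0->6->sink: bottleneck 1. Total 4.
No augmenting path remains in the residual graph.

4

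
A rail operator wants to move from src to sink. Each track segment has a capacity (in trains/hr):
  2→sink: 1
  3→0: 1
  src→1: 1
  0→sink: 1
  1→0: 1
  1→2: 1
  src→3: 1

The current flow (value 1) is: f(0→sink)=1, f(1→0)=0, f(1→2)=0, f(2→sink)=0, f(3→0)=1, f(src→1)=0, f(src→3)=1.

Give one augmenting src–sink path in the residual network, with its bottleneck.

src→1→2→sink, bottleneck 1

Residual along src→1→2→sink: src→1: 1, 1→2: 1, 2→sink: 1.
Bottleneck = min = 1.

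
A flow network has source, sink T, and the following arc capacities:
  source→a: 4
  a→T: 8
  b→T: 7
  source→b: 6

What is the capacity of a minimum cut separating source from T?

10

Max flow = 10 (via 2 augmenting paths).
In the residual at optimum, the set reachable from source is {source}.
Cut edges: source→b (cap 6), source→a (cap 4). Sum = 10.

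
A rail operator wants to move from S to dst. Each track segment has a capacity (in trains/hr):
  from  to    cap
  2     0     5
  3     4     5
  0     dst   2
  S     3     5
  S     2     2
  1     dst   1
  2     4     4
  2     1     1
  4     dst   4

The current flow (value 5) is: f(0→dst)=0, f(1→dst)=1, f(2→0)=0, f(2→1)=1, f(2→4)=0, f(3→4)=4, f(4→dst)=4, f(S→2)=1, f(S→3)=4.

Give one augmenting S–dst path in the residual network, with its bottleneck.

S→2→0→dst, bottleneck 1

Residual along S→2→0→dst: S→2: 1, 2→0: 5, 0→dst: 2.
Bottleneck = min = 1.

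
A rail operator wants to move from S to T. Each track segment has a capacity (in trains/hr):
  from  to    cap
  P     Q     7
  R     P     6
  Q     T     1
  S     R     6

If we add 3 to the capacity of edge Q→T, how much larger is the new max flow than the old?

3

Original max flow = 1.
After raising cap(Q→T), augmenting paths through that edge carry 3 more units.
New max flow = 4. Increase = 3.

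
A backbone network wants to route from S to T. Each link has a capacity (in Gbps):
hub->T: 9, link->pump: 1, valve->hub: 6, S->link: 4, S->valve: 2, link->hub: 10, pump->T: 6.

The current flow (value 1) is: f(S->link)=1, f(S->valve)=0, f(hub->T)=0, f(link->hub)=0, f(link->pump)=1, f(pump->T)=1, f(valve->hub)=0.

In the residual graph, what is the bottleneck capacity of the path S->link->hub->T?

Residual capacities along the path: S->link: 3, link->hub: 10, hub->T: 9.
Minimum is 3.

3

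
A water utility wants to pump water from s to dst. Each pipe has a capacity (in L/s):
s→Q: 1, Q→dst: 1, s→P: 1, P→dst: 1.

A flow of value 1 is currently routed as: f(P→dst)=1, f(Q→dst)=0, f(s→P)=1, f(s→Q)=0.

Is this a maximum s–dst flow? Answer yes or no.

Residual path s→Q→dst has bottleneck 1 > 0.
Pushing 1 along it raises the flow to 2, so the given flow is not maximum.

No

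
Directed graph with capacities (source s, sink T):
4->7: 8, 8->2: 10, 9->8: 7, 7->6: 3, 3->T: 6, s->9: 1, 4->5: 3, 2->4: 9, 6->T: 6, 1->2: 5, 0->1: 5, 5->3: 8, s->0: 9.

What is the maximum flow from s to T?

Augment s->0->1->2->4->5->3->T: bottleneck 3. Total 3.
Augment s->0->1->2->4->7->6->T: bottleneck 2. Total 5.
Augment s->9->8->2->4->7->6->T: bottleneck 1. Total 6.
No augmenting path remains in the residual graph.

6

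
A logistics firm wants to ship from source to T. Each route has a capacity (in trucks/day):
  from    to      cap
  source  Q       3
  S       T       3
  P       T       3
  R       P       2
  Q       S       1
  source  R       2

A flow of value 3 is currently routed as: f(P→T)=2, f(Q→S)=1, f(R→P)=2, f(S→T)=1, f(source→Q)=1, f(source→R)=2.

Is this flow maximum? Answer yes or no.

Residual reachable from source: {Q, source}; T is not reachable.
Saturated cut: Q→S, source→R with total capacity 3 = current flow value. Flow is maximum.

Yes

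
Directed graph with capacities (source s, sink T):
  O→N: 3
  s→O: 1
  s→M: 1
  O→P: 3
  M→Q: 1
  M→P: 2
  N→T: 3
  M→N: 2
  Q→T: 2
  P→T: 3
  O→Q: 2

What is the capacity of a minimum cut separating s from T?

Max flow = 2 (via 2 augmenting paths).
In the residual at optimum, the set reachable from s is {s}.
Cut edges: s→O (cap 1), s→M (cap 1). Sum = 2.

2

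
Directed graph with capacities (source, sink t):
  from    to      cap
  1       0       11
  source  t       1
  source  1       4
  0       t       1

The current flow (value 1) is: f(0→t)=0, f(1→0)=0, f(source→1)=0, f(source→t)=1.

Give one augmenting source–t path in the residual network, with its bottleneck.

source→1→0→t, bottleneck 1

Residual along source→1→0→t: source→1: 4, 1→0: 11, 0→t: 1.
Bottleneck = min = 1.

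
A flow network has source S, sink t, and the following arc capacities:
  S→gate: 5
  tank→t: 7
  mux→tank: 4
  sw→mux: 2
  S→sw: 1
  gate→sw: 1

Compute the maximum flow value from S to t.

2

Augment S→sw→mux→tank→t: bottleneck 1. Total 1.
Augment S→gate→sw→mux→tank→t: bottleneck 1. Total 2.
No augmenting path remains in the residual graph.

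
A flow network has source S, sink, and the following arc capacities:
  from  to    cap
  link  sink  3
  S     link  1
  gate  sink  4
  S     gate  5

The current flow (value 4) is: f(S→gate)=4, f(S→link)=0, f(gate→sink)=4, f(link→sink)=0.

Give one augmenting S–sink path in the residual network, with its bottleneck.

S→link→sink, bottleneck 1

Residual along S→link→sink: S→link: 1, link→sink: 3.
Bottleneck = min = 1.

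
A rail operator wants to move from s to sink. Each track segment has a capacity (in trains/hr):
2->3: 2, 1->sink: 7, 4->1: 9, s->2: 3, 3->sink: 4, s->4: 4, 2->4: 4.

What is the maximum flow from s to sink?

7

Augment s->2->3->sink: bottleneck 2. Total 2.
Augment s->4->1->sink: bottleneck 4. Total 6.
Augment s->2->4->1->sink: bottleneck 1. Total 7.
No augmenting path remains in the residual graph.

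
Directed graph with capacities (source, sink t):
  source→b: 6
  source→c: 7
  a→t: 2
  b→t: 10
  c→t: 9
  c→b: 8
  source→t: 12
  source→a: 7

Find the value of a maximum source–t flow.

27

Augment source→t: bottleneck 12. Total 12.
Augment source→a→t: bottleneck 2. Total 14.
Augment source→c→t: bottleneck 7. Total 21.
Augment source→b→t: bottleneck 6. Total 27.
No augmenting path remains in the residual graph.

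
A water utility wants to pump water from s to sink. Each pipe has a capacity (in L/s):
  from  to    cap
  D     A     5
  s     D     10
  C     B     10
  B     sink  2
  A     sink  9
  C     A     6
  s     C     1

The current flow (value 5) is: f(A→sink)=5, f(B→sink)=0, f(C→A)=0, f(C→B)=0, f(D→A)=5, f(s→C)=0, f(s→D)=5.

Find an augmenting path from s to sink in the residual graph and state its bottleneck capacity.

s→C→A→sink, bottleneck 1

Residual along s→C→A→sink: s→C: 1, C→A: 6, A→sink: 4.
Bottleneck = min = 1.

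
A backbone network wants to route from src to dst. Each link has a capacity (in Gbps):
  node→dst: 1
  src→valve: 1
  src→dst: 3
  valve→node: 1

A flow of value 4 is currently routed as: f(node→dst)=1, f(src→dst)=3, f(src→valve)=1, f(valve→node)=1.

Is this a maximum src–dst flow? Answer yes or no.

Yes

Residual reachable from src: {src}; dst is not reachable.
Saturated cut: src→valve, src→dst with total capacity 4 = current flow value. Flow is maximum.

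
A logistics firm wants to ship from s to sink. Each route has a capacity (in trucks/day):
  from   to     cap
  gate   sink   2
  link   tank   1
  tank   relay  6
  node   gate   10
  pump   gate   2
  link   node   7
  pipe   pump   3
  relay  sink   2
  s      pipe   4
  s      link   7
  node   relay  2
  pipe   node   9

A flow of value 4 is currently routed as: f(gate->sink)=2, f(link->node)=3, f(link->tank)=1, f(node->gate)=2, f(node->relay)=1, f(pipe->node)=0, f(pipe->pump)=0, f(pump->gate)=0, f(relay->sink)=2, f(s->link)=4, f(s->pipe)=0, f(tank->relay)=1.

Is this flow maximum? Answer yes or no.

Residual reachable from s: {gate, link, node, pipe, pump, relay, s, tank}; sink is not reachable.
Saturated cut: relay->sink, gate->sink with total capacity 4 = current flow value. Flow is maximum.

Yes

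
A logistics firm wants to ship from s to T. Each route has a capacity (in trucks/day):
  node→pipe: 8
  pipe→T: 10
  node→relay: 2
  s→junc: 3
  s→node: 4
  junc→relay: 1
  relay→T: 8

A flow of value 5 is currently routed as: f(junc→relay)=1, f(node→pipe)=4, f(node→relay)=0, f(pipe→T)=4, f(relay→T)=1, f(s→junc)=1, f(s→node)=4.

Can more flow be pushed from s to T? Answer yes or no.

Residual reachable from s: {junc, s}; T is not reachable.
Saturated cut: s→node, junc→relay with total capacity 5 = current flow value. Flow is maximum.

No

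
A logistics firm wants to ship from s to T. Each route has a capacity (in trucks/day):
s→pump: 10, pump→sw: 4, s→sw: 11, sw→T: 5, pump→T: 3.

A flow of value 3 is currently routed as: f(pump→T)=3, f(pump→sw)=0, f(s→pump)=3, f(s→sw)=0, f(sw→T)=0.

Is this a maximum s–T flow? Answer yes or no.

Residual path s→sw→T has bottleneck 5 > 0.
Pushing 5 along it raises the flow to 8, so the given flow is not maximum.

No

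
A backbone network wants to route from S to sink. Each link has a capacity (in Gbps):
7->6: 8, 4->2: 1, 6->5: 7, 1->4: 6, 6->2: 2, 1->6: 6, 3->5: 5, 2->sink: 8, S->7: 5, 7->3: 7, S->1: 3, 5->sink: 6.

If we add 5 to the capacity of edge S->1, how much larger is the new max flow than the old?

1

Original max flow = 8.
After raising cap(S->1), augmenting paths through that edge carry 1 more unit.
New max flow = 9. Increase = 1.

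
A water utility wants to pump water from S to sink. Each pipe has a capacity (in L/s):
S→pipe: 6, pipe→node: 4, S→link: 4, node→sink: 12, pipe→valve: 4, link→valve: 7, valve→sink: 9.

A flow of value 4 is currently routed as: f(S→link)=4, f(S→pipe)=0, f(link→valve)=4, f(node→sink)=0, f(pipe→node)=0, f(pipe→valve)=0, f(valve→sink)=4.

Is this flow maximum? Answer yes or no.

Residual path S→pipe→valve→sink has bottleneck 4 > 0.
Pushing 4 along it raises the flow to 8, so the given flow is not maximum.

No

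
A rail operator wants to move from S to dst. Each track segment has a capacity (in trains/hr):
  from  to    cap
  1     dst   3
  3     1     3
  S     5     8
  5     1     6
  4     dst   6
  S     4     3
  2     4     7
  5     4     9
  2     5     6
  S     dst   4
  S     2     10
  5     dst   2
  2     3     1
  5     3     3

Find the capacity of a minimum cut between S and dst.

Max flow = 15 (via 5 augmenting paths).
In the residual at optimum, the set reachable from S is {1, 2, 3, 4, 5, S}.
Cut edges: S->dst (cap 4), 5->dst (cap 2), 1->dst (cap 3), 4->dst (cap 6). Sum = 15.

15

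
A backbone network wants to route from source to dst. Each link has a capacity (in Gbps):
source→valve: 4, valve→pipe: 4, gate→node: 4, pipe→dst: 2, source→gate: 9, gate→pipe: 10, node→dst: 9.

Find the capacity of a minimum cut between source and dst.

6

Max flow = 6 (via 2 augmenting paths).
In the residual at optimum, the set reachable from source is {gate, pipe, source, valve}.
Cut edges: gate→node (cap 4), pipe→dst (cap 2). Sum = 6.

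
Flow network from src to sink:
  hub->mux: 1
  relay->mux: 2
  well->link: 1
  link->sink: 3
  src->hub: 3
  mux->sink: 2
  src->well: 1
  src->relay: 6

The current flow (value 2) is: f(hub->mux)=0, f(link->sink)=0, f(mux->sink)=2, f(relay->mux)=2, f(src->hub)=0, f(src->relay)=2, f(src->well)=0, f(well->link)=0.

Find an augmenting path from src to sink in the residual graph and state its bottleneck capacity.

src->well->link->sink, bottleneck 1

Residual along src->well->link->sink: src->well: 1, well->link: 1, link->sink: 3.
Bottleneck = min = 1.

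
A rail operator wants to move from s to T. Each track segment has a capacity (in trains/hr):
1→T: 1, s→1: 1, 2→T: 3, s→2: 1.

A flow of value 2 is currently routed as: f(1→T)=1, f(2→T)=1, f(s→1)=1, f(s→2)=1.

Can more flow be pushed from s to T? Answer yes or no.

Residual reachable from s: {s}; T is not reachable.
Saturated cut: s→2, s→1 with total capacity 2 = current flow value. Flow is maximum.

No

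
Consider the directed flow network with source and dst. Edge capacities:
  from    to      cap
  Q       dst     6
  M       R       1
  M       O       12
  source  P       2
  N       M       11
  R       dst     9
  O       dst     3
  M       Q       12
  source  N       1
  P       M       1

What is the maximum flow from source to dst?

Augment source→P→M→Q→dst: bottleneck 1. Total 1.
Augment source→N→M→Q→dst: bottleneck 1. Total 2.
No augmenting path remains in the residual graph.

2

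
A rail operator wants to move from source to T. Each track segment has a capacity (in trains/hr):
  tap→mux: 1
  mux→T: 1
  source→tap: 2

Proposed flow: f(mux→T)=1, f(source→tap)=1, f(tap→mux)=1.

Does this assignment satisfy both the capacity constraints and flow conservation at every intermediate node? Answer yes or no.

Every edge has 0 ≤ f(e) ≤ cap(e).
At each intermediate node, inflow equals outflow.

Yes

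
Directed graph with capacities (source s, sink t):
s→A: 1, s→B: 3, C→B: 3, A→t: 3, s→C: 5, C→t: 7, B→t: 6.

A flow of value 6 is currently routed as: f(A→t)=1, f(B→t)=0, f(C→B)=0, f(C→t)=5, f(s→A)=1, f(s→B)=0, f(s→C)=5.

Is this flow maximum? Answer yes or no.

Residual path s→B→t has bottleneck 3 > 0.
Pushing 3 along it raises the flow to 9, so the given flow is not maximum.

No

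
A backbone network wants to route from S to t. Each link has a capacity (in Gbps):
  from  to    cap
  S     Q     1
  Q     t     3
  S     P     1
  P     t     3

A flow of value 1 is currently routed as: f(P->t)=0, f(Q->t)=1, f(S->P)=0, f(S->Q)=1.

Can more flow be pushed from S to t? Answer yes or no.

Residual path S->P->t has bottleneck 1 > 0.
Pushing 1 along it raises the flow to 2, so the given flow is not maximum.

Yes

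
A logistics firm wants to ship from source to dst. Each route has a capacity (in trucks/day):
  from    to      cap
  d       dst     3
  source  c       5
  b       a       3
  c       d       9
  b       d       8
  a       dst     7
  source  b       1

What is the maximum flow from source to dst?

4

Augment source→c→d→dst: bottleneck 3. Total 3.
Augment source→b→a→dst: bottleneck 1. Total 4.
No augmenting path remains in the residual graph.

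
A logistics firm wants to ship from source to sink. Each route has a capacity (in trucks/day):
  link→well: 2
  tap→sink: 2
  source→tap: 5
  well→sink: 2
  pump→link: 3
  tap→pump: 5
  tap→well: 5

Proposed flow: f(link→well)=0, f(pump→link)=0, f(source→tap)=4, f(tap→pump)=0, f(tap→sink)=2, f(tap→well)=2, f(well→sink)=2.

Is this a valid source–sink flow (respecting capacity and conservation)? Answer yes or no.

Every edge has 0 ≤ f(e) ≤ cap(e).
At each intermediate node, inflow equals outflow.

Yes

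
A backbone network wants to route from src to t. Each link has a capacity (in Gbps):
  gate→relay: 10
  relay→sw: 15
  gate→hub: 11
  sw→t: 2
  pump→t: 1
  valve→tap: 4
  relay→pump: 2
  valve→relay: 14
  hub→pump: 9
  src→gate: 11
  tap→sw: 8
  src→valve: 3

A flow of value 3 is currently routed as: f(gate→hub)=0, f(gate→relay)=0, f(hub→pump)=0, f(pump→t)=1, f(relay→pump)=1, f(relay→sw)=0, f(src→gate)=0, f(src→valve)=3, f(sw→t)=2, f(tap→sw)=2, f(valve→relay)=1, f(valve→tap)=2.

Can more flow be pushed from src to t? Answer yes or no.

No

Residual reachable from src: {gate, hub, pump, relay, src, sw, tap, valve}; t is not reachable.
Saturated cut: sw→t, pump→t with total capacity 3 = current flow value. Flow is maximum.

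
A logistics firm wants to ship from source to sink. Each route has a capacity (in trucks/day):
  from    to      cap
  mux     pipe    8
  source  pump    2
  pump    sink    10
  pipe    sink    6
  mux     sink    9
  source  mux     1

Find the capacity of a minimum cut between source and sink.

3

Max flow = 3 (via 2 augmenting paths).
In the residual at optimum, the set reachable from source is {source}.
Cut edges: source->mux (cap 1), source->pump (cap 2). Sum = 3.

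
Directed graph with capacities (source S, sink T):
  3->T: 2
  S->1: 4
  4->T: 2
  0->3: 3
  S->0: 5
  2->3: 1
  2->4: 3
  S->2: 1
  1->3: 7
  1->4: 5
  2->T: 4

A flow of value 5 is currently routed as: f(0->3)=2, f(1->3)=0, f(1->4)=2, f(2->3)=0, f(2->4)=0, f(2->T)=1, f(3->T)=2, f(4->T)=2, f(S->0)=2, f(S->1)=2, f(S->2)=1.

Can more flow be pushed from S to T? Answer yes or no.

Residual reachable from S: {0, 1, 3, 4, S}; T is not reachable.
Saturated cut: S->2, 4->T, 3->T with total capacity 5 = current flow value. Flow is maximum.

No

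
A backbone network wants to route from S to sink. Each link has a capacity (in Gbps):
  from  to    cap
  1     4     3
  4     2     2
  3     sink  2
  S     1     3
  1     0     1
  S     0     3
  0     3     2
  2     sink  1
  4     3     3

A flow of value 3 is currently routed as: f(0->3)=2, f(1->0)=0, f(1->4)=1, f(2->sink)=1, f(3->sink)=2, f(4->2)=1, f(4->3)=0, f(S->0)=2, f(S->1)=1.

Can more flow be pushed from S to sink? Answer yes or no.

No

Residual reachable from S: {0, 1, 2, 3, 4, S}; sink is not reachable.
Saturated cut: 2->sink, 3->sink with total capacity 3 = current flow value. Flow is maximum.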